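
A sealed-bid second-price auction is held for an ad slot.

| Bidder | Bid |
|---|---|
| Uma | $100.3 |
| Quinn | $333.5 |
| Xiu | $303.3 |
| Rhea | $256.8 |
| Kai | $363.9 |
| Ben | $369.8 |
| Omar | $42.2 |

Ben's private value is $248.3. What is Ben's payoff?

Highest bid: Ben at $369.8, so Ben wins.
Second-highest bid: Kai at $363.9 — that is the price the winner pays.
Ben's payoff = value − price = $248.3 − $363.9 = −$115.6.

−$115.6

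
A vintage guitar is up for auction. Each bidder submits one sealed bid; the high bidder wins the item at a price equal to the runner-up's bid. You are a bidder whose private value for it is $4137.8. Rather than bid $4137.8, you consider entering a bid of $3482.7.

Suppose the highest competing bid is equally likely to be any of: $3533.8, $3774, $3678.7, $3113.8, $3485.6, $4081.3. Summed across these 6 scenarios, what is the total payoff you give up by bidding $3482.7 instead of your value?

$2135.6

The deviation costs you only when the competing bid falls strictly between $3482.7 and $4137.8; elsewhere both bids give the same outcome.
$3533.8: truthful payoff $604, deviation payoff $0 → loss $604.
$3774: truthful payoff $363.8, deviation payoff $0 → loss $363.8.
$3678.7: truthful payoff $459.1, deviation payoff $0 → loss $459.1.
$3113.8: outcomes coincide → loss $0.
$3485.6: truthful payoff $652.2, deviation payoff $0 → loss $652.2.
$4081.3: truthful payoff $56.5, deviation payoff $0 → loss $56.5.
Total loss = $604 + $363.8 + $459.1 + $652.2 + $56.5 = $2135.6.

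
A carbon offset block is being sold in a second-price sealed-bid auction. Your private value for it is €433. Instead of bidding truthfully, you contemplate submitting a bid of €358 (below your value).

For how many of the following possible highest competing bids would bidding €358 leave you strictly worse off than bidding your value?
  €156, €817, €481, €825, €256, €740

0

The deviation hurts exactly when the highest competing bid lies strictly between €358 and €433 — underbidding then forfeits a profitable win.
€156: below both → same outcome either way.
€817: above both → same outcome either way.
€481: above both → same outcome either way.
€825: above both → same outcome either way.
€256: below both → same outcome either way.
€740: above both → same outcome either way.
Count: 0.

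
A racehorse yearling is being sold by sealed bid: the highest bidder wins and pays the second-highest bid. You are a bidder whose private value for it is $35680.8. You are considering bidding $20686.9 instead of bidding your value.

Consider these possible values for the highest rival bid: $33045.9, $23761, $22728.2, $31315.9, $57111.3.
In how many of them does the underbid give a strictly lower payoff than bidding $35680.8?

The deviation hurts exactly when the highest competing bid lies strictly between $20686.9 and $35680.8 — underbidding then forfeits a profitable win.
$33045.9: inside the interval → strictly worse (loss $2634.9).
$23761: inside the interval → strictly worse (loss $11919.8).
$22728.2: inside the interval → strictly worse (loss $12952.6).
$31315.9: inside the interval → strictly worse (loss $4364.9).
$57111.3: above both → same outcome either way.
Count: 4.

4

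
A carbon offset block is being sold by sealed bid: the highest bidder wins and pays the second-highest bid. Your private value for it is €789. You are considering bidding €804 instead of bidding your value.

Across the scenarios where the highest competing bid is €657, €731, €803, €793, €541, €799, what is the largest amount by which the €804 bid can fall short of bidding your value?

€657: same outcome either way → loss €0.
€731: same outcome either way → loss €0.
€803: truthful gives €0, deviation gives −€14 → loss €14.
€793: truthful gives €0, deviation gives −€4 → loss €4.
€541: same outcome either way → loss €0.
€799: truthful gives €0, deviation gives −€10 → loss €10.
Maximum loss: €14.

€14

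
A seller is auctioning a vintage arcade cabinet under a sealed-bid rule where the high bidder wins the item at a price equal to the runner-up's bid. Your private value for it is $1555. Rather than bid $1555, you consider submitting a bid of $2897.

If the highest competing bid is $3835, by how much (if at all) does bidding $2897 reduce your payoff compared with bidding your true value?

Bidding your value $1555: you lose (since $1555 < $3835). Payoff $0.
Bidding $2897: you lose. Payoff $0.
Difference = $0 − $0 = $0; both bids lead to the same outcome because the competing bid is above both your value and your alternative bid.
Truthful bidding weakly dominates here: raising your bid can only win items priced above your value, and lowering it can only forfeit items priced below.

$0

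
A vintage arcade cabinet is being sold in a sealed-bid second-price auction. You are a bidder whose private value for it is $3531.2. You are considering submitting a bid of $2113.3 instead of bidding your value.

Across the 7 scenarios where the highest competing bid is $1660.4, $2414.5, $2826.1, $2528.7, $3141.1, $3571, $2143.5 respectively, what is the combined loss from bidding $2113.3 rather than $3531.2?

The deviation costs you only when the competing bid falls strictly between $2113.3 and $3531.2; elsewhere both bids give the same outcome.
$1660.4: outcomes coincide → loss $0.
$2414.5: truthful payoff $1116.7, deviation payoff $0 → loss $1116.7.
$2826.1: truthful payoff $705.1, deviation payoff $0 → loss $705.1.
$2528.7: truthful payoff $1002.5, deviation payoff $0 → loss $1002.5.
$3141.1: truthful payoff $390.1, deviation payoff $0 → loss $390.1.
$3571: outcomes coincide → loss $0.
$2143.5: truthful payoff $1387.7, deviation payoff $0 → loss $1387.7.
Total loss = $1116.7 + $705.1 + $1002.5 + $390.1 + $1387.7 = $4602.1.
Truthful bidding weakly dominates here: raising your bid can only win items priced above your value, and lowering it can only forfeit items priced below.

$4602.1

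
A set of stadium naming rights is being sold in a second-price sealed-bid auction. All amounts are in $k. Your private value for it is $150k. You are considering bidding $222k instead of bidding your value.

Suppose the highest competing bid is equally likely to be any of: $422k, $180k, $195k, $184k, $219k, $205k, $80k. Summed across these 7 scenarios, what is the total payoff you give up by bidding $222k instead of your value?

$233k

The deviation costs you only when the competing bid falls strictly between $150k and $222k; elsewhere both bids give the same outcome.
$422k: outcomes coincide → loss $0k.
$180k: truthful payoff $0k, deviation payoff −$30k → loss $30k.
$195k: truthful payoff $0k, deviation payoff −$45k → loss $45k.
$184k: truthful payoff $0k, deviation payoff −$34k → loss $34k.
$219k: truthful payoff $0k, deviation payoff −$69k → loss $69k.
$205k: truthful payoff $0k, deviation payoff −$55k → loss $55k.
$80k: outcomes coincide → loss $0k.
Total loss = $30k + $45k + $34k + $69k + $55k = $233k.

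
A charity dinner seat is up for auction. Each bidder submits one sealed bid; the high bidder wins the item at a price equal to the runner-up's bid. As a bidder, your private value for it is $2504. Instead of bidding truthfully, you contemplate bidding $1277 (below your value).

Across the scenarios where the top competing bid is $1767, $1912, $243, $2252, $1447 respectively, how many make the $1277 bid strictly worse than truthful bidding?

4

The deviation hurts exactly when the highest competing bid lies strictly between $1277 and $2504 — underbidding then forfeits a profitable win.
$1767: inside the interval → strictly worse (loss $737).
$1912: inside the interval → strictly worse (loss $592).
$243: below both → same outcome either way.
$2252: inside the interval → strictly worse (loss $252).
$1447: inside the interval → strictly worse (loss $1057).
Count: 4.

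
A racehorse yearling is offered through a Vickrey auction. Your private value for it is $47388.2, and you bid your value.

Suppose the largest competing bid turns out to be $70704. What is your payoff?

Your bid $47388.2 is below the highest competing bid $70704, so you lose.
A losing bidder pays nothing and receives nothing: payoff = $0.

$0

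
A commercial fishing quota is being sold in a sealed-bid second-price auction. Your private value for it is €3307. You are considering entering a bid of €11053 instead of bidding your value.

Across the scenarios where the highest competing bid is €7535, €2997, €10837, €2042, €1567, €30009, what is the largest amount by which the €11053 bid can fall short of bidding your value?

€7535: truthful gives €0, deviation gives −€4228 → loss €4228.
€2997: same outcome either way → loss €0.
€10837: truthful gives €0, deviation gives −€7530 → loss €7530.
€2042: same outcome either way → loss €0.
€1567: same outcome either way → loss €0.
€30009: same outcome either way → loss €0.
Maximum loss: €7530.

€7530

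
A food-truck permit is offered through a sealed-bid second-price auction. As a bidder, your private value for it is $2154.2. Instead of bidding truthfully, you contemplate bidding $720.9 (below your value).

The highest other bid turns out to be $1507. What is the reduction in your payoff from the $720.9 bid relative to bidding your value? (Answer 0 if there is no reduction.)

$647.2

Bidding your value $2154.2: you win (since $2154.2 > $1507) and pay $1507. Payoff $647.2.
Bidding $720.9: you lose. Payoff $0.
The competing bid $1507 lies between your shaded bid and your value, so underbidding forfeits an item you could have won at a profitable price.
Loss from deviating = $647.2 − ($0) = $647.2.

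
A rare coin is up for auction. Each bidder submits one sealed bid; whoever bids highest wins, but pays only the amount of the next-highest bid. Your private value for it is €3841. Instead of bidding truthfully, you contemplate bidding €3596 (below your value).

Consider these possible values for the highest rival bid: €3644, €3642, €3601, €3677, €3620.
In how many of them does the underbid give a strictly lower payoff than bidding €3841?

The deviation hurts exactly when the highest competing bid lies strictly between €3596 and €3841 — underbidding then forfeits a profitable win.
€3644: inside the interval → strictly worse (loss €197).
€3642: inside the interval → strictly worse (loss €199).
€3601: inside the interval → strictly worse (loss €240).
€3677: inside the interval → strictly worse (loss €164).
€3620: inside the interval → strictly worse (loss €221).
Count: 5.

5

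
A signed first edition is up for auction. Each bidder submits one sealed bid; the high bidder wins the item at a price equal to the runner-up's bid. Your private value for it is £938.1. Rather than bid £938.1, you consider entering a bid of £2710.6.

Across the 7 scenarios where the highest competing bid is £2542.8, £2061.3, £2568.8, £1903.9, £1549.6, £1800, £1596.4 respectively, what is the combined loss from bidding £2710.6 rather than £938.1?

The deviation costs you only when the competing bid falls strictly between £938.1 and £2710.6; elsewhere both bids give the same outcome.
£2542.8: truthful payoff £0, deviation payoff −£1604.7 → loss £1604.7.
£2061.3: truthful payoff £0, deviation payoff −£1123.2 → loss £1123.2.
£2568.8: truthful payoff £0, deviation payoff −£1630.7 → loss £1630.7.
£1903.9: truthful payoff £0, deviation payoff −£965.8 → loss £965.8.
£1549.6: truthful payoff £0, deviation payoff −£611.5 → loss £611.5.
£1800: truthful payoff £0, deviation payoff −£861.9 → loss £861.9.
£1596.4: truthful payoff £0, deviation payoff −£658.3 → loss £658.3.
Total loss = £1604.7 + £1123.2 + £1630.7 + £965.8 + £611.5 + £861.9 + £658.3 = £7456.1.

£7456.1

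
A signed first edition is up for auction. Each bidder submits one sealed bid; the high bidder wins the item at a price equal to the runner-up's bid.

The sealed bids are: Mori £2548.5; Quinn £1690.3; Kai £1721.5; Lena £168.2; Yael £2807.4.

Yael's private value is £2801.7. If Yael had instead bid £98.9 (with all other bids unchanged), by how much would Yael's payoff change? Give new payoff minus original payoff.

The highest bid among the other bidders is £2548.5; Yael's bid doesn't change that.
Original bid £2807.4: Yael is highest, pays the top rival bid £2548.5; payoff £2801.7 − £2548.5 = £253.2.
Alternative bid £98.9: Yael is not highest (top rival bid is £2548.5); payoff £0.
Change in payoff = £0 − (£253.2) = −£253.2.

−£253.2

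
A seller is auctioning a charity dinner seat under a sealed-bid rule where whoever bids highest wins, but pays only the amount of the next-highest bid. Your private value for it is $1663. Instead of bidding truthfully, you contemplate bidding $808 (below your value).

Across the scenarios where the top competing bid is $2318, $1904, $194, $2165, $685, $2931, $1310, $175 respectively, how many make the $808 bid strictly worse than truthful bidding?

The deviation hurts exactly when the highest competing bid lies strictly between $808 and $1663 — underbidding then forfeits a profitable win.
$2318: above both → same outcome either way.
$1904: above both → same outcome either way.
$194: below both → same outcome either way.
$2165: above both → same outcome either way.
$685: below both → same outcome either way.
$2931: above both → same outcome either way.
$1310: inside the interval → strictly worse (loss $353).
$175: below both → same outcome either way.
Count: 1.

1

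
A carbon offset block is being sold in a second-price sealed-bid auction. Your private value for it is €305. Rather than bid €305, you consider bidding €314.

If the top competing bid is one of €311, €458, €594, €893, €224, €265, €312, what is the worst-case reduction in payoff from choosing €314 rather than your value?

€7

€311: truthful gives €0, deviation gives −€6 → loss €6.
€458: same outcome either way → loss €0.
€594: same outcome either way → loss €0.
€893: same outcome either way → loss €0.
€224: same outcome either way → loss €0.
€265: same outcome either way → loss €0.
€312: truthful gives €0, deviation gives −€7 → loss €7.
Maximum loss: €7.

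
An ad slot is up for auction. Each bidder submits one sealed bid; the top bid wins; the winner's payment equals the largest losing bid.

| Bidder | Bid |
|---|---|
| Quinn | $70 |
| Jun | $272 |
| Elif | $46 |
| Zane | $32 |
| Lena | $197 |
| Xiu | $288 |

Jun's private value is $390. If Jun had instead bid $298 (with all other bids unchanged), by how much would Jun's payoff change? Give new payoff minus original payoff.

$102

The highest bid among the other bidders is $288; Jun's bid doesn't change that.
Original bid $272: Jun is not highest (top rival bid is $288); payoff $0.
Alternative bid $298: Jun is highest, pays the top rival bid $288; payoff $390 − $288 = $102.
Change in payoff = $102 − ($0) = $102.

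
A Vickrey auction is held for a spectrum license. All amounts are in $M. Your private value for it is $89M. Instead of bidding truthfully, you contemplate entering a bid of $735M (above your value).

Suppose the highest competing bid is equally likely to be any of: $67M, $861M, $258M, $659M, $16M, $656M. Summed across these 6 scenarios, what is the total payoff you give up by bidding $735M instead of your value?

$1306M

The deviation costs you only when the competing bid falls strictly between $89M and $735M; elsewhere both bids give the same outcome.
$67M: outcomes coincide → loss $0M.
$861M: outcomes coincide → loss $0M.
$258M: truthful payoff $0M, deviation payoff −$169M → loss $169M.
$659M: truthful payoff $0M, deviation payoff −$570M → loss $570M.
$16M: outcomes coincide → loss $0M.
$656M: truthful payoff $0M, deviation payoff −$567M → loss $567M.
Total loss = $169M + $570M + $567M = $1306M.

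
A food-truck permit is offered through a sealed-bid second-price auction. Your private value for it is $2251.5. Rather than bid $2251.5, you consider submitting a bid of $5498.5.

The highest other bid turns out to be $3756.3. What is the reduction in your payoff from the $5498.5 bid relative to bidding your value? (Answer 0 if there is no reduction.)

Bidding your value $2251.5: you lose (since $2251.5 < $3756.3). Payoff $0.
Bidding $5498.5: you win and pay $3756.3. Payoff $2251.5 − $3756.3 = −$1504.8.
The competing bid $3756.3 lies between your value and your inflated bid, so overbidding wins an item priced above your value.
Loss from deviating = $0 − (−$1504.8) = $1504.8.
Because the price is fixed by the runner-up's bid, deviating from your value can only change a good outcome into a bad one — never the reverse.

$1504.8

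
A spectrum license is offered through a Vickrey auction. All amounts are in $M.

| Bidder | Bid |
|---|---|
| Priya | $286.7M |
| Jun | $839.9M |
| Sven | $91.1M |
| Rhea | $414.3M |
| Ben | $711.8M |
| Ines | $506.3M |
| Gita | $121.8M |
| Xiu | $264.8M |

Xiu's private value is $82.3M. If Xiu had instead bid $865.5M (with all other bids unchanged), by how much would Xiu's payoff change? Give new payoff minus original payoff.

The highest bid among the other bidders is $839.9M; Xiu's bid doesn't change that.
Original bid $264.8M: Xiu is not highest (top rival bid is $839.9M); payoff $0M.
Alternative bid $865.5M: Xiu is highest, pays the top rival bid $839.9M; payoff $82.3M − $839.9M = −$757.6M.
Change in payoff = −$757.6M − ($0M) = −$757.6M.

−$757.6M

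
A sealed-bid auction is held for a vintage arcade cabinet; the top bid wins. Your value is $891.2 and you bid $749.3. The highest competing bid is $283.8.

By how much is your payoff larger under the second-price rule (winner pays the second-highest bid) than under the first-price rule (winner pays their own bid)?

You have the highest bid, so you win under either rule.
Second-price: pay $283.8 → payoff $607.4.
First-price: pay your own bid $749.3 → payoff $141.9.
Difference = $607.4 − ($141.9) = $465.5.

$465.5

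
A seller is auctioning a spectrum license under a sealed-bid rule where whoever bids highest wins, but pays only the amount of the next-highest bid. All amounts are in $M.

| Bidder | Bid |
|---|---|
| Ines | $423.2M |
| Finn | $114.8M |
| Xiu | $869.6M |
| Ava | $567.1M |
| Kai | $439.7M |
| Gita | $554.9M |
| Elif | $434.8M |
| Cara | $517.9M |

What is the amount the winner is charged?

Highest bid: Xiu at $869.6M, so Xiu wins.
Second-highest bid: Ava at $567.1M — that is the price the winner pays.

$567.1M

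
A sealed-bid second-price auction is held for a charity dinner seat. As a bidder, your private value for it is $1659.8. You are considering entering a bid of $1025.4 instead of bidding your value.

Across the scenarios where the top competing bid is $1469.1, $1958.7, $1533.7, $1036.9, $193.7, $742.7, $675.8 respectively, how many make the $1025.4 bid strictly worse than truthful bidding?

3

The deviation hurts exactly when the highest competing bid lies strictly between $1025.4 and $1659.8 — underbidding then forfeits a profitable win.
$1469.1: inside the interval → strictly worse (loss $190.7).
$1958.7: above both → same outcome either way.
$1533.7: inside the interval → strictly worse (loss $126.1).
$1036.9: inside the interval → strictly worse (loss $622.9).
$193.7: below both → same outcome either way.
$742.7: below both → same outcome either way.
$675.8: below both → same outcome either way.
Count: 3.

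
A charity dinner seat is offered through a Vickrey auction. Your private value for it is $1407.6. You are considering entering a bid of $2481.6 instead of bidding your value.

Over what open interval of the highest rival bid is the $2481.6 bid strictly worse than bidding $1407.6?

If the competing bid is below $1407.6, both bids win at the same price — no difference.
If it is above $2481.6, both bids lose — no difference.
If it lies strictly between $1407.6 and $2481.6, bidding your value loses (payoff 0) while bidding $2481.6 wins at a price above your value (payoff negative).
So the deviation strictly hurts on the open interval ($1407.6, $2481.6).
Because the price is fixed by the runner-up's bid, deviating from your value can only change a good outcome into a bad one — never the reverse.

($1407.6, $2481.6)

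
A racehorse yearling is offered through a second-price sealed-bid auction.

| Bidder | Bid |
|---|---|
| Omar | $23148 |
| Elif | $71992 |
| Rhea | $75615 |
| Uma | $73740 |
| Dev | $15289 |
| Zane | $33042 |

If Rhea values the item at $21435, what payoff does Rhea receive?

Highest bid: Rhea at $75615, so Rhea wins.
Second-highest bid: Uma at $73740 — that is the price the winner pays.
Rhea's payoff = value − price = $21435 − $73740 = −$52305.

−$52305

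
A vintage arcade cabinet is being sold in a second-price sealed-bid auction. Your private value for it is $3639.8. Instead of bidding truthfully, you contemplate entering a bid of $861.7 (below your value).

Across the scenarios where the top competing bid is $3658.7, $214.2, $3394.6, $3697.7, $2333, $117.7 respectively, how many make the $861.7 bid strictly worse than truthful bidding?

The deviation hurts exactly when the highest competing bid lies strictly between $861.7 and $3639.8 — underbidding then forfeits a profitable win.
$3658.7: above both → same outcome either way.
$214.2: below both → same outcome either way.
$3394.6: inside the interval → strictly worse (loss $245.2).
$3697.7: above both → same outcome either way.
$2333: inside the interval → strictly worse (loss $1306.8).
$117.7: below both → same outcome either way.
Count: 2.

2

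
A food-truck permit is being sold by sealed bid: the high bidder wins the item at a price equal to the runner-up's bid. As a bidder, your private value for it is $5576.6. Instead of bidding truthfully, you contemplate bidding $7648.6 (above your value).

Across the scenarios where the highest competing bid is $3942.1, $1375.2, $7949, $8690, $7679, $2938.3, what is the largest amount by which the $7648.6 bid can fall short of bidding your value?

$0

$3942.1: same outcome either way → loss $0.
$1375.2: same outcome either way → loss $0.
$7949: same outcome either way → loss $0.
$8690: same outcome either way → loss $0.
$7679: same outcome either way → loss $0.
$2938.3: same outcome either way → loss $0.
Maximum loss: $0.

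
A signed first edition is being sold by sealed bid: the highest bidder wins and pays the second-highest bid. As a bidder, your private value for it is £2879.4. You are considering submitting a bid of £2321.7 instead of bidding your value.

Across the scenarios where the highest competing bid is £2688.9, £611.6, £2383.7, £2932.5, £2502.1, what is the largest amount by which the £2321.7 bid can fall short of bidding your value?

£2688.9: truthful gives £190.5, deviation gives £0 → loss £190.5.
£611.6: same outcome either way → loss £0.
£2383.7: truthful gives £495.7, deviation gives £0 → loss £495.7.
£2932.5: same outcome either way → loss £0.
£2502.1: truthful gives £377.3, deviation gives £0 → loss £377.3.
Maximum loss: £495.7.

£495.7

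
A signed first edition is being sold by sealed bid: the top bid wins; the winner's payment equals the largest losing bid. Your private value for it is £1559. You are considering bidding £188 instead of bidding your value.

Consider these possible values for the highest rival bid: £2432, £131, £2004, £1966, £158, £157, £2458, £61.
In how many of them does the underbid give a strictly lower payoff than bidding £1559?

0

The deviation hurts exactly when the highest competing bid lies strictly between £188 and £1559 — underbidding then forfeits a profitable win.
£2432: above both → same outcome either way.
£131: below both → same outcome either way.
£2004: above both → same outcome either way.
£1966: above both → same outcome either way.
£158: below both → same outcome either way.
£157: below both → same outcome either way.
£2458: above both → same outcome either way.
£61: below both → same outcome either way.
Count: 0.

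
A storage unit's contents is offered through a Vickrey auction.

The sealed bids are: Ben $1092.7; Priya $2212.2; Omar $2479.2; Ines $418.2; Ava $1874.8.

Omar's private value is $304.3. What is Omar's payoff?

−$1907.9

Highest bid: Omar at $2479.2, so Omar wins.
Second-highest bid: Priya at $2212.2 — that is the price the winner pays.
Omar's payoff = value − price = $304.3 − $2212.2 = −$1907.9.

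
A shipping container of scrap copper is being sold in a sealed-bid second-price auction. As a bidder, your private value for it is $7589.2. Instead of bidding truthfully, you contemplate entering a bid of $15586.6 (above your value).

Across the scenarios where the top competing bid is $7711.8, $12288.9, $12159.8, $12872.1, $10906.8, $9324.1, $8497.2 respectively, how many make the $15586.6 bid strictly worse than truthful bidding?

7

The deviation hurts exactly when the highest competing bid lies strictly between $7589.2 and $15586.6 — overbidding then wins at a price above your value.
$7711.8: inside the interval → strictly worse (loss $122.6).
$12288.9: inside the interval → strictly worse (loss $4699.7).
$12159.8: inside the interval → strictly worse (loss $4570.6).
$12872.1: inside the interval → strictly worse (loss $5282.9).
$10906.8: inside the interval → strictly worse (loss $3317.6).
$9324.1: inside the interval → strictly worse (loss $1734.9).
$8497.2: inside the interval → strictly worse (loss $908).
Count: 7.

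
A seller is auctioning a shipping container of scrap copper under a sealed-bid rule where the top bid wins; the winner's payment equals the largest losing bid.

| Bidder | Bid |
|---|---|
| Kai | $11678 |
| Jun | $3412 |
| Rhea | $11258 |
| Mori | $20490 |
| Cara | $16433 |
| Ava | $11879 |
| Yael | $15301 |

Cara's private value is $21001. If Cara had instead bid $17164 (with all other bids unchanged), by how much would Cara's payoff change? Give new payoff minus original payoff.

The highest bid among the other bidders is $20490; Cara's bid doesn't change that.
Original bid $16433: Cara is not highest (top rival bid is $20490); payoff $0.
Alternative bid $17164: Cara is not highest (top rival bid is $20490); payoff $0.
Change in payoff = $0 − ($0) = $0.

$0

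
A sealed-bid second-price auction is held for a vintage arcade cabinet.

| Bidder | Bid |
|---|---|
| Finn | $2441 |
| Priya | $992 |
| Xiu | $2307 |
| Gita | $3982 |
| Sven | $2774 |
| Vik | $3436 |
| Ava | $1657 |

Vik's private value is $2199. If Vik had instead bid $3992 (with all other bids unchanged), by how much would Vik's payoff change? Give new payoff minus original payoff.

The highest bid among the other bidders is $3982; Vik's bid doesn't change that.
Original bid $3436: Vik is not highest (top rival bid is $3982); payoff $0.
Alternative bid $3992: Vik is highest, pays the top rival bid $3982; payoff $2199 − $3982 = −$1783.
Change in payoff = −$1783 − ($0) = −$1783.

−$1783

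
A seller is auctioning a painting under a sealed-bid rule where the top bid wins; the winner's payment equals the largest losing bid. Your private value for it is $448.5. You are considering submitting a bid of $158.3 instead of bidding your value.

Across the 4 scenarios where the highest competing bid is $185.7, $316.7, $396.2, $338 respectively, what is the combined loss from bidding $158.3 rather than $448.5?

The deviation costs you only when the competing bid falls strictly between $158.3 and $448.5; elsewhere both bids give the same outcome.
$185.7: truthful payoff $262.8, deviation payoff $0 → loss $262.8.
$316.7: truthful payoff $131.8, deviation payoff $0 → loss $131.8.
$396.2: truthful payoff $52.3, deviation payoff $0 → loss $52.3.
$338: truthful payoff $110.5, deviation payoff $0 → loss $110.5.
Total loss = $262.8 + $131.8 + $52.3 + $110.5 = $557.4.

$557.4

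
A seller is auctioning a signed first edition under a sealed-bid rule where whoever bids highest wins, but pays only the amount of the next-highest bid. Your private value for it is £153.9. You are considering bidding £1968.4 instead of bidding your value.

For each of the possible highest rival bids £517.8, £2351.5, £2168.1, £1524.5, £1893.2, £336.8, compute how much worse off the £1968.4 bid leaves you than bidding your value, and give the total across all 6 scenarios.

£3656.7

The deviation costs you only when the competing bid falls strictly between £153.9 and £1968.4; elsewhere both bids give the same outcome.
£517.8: truthful payoff £0, deviation payoff −£363.9 → loss £363.9.
£2351.5: outcomes coincide → loss £0.
£2168.1: outcomes coincide → loss £0.
£1524.5: truthful payoff £0, deviation payoff −£1370.6 → loss £1370.6.
£1893.2: truthful payoff £0, deviation payoff −£1739.3 → loss £1739.3.
£336.8: truthful payoff £0, deviation payoff −£182.9 → loss £182.9.
Total loss = £363.9 + £1370.6 + £1739.3 + £182.9 = £3656.7.
Truthful bidding weakly dominates here: raising your bid can only win items priced above your value, and lowering it can only forfeit items priced below.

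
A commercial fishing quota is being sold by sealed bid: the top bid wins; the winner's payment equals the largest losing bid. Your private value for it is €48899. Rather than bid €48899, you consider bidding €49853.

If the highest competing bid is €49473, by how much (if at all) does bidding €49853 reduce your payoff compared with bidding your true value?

€574

Bidding your value €48899: you lose (since €48899 < €49473). Payoff €0.
Bidding €49853: you win and pay €49473. Payoff €48899 − €49473 = −€574.
The competing bid €49473 lies between your value and your inflated bid, so overbidding wins an item priced above your value.
Loss from deviating = €0 − (−€574) = €574.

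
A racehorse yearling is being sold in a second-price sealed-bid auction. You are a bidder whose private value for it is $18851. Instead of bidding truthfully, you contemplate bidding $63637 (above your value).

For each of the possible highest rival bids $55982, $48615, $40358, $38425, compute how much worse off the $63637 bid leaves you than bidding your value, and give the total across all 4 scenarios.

$107976

The deviation costs you only when the competing bid falls strictly between $18851 and $63637; elsewhere both bids give the same outcome.
$55982: truthful payoff $0, deviation payoff −$37131 → loss $37131.
$48615: truthful payoff $0, deviation payoff −$29764 → loss $29764.
$40358: truthful payoff $0, deviation payoff −$21507 → loss $21507.
$38425: truthful payoff $0, deviation payoff −$19574 → loss $19574.
Total loss = $37131 + $29764 + $21507 + $19574 = $107976.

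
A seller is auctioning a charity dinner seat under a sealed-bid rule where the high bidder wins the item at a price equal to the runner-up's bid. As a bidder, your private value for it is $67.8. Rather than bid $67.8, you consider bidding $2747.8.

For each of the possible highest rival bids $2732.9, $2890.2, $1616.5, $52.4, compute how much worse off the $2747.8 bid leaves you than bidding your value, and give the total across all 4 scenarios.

$4213.8

The deviation costs you only when the competing bid falls strictly between $67.8 and $2747.8; elsewhere both bids give the same outcome.
$2732.9: truthful payoff $0, deviation payoff −$2665.1 → loss $2665.1.
$2890.2: outcomes coincide → loss $0.
$1616.5: truthful payoff $0, deviation payoff −$1548.7 → loss $1548.7.
$52.4: outcomes coincide → loss $0.
Total loss = $2665.1 + $1548.7 = $4213.8.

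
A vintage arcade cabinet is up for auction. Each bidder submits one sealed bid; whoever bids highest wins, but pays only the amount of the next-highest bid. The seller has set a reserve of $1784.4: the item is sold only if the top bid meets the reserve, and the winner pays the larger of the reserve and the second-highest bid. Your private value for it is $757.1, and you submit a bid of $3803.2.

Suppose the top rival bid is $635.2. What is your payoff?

−$1027.3

Your bid $3803.2 is the highest and exceeds the reserve.
Price = max(second-highest bid, reserve) = max($635.2, $1784.4) = $1784.4.
Payoff = $757.1 − $1784.4 = −$1027.3.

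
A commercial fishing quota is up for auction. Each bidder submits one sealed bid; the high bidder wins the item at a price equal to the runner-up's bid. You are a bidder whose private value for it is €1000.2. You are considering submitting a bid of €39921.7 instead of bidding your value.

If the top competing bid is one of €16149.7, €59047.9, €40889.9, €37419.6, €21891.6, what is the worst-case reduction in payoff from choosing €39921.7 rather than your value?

€16149.7: truthful gives €0, deviation gives −€15149.5 → loss €15149.5.
€59047.9: same outcome either way → loss €0.
€40889.9: same outcome either way → loss €0.
€37419.6: truthful gives €0, deviation gives −€36419.4 → loss €36419.4.
€21891.6: truthful gives €0, deviation gives −€20891.4 → loss €20891.4.
Maximum loss: €36419.4.

€36419.4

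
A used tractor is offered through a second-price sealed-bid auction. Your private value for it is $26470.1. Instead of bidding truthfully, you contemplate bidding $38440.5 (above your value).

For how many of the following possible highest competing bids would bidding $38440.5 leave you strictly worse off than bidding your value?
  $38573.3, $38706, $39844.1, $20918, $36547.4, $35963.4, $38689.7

2

The deviation hurts exactly when the highest competing bid lies strictly between $26470.1 and $38440.5 — overbidding then wins at a price above your value.
$38573.3: above both → same outcome either way.
$38706: above both → same outcome either way.
$39844.1: above both → same outcome either way.
$20918: below both → same outcome either way.
$36547.4: inside the interval → strictly worse (loss $10077.3).
$35963.4: inside the interval → strictly worse (loss $9493.3).
$38689.7: above both → same outcome either way.
Count: 2.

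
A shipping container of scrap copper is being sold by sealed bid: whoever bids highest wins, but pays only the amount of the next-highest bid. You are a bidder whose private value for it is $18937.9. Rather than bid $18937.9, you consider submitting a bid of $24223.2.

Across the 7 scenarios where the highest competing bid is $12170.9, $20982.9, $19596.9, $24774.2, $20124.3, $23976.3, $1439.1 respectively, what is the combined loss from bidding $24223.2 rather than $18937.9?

$8928.8

The deviation costs you only when the competing bid falls strictly between $18937.9 and $24223.2; elsewhere both bids give the same outcome.
$12170.9: outcomes coincide → loss $0.
$20982.9: truthful payoff $0, deviation payoff −$2045 → loss $2045.
$19596.9: truthful payoff $0, deviation payoff −$659 → loss $659.
$24774.2: outcomes coincide → loss $0.
$20124.3: truthful payoff $0, deviation payoff −$1186.4 → loss $1186.4.
$23976.3: truthful payoff $0, deviation payoff −$5038.4 → loss $5038.4.
$1439.1: outcomes coincide → loss $0.
Total loss = $2045 + $659 + $1186.4 + $5038.4 = $8928.8.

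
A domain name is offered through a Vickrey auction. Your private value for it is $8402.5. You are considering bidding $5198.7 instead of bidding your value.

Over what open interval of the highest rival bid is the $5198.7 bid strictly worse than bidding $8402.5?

($5198.7, $8402.5)

If the competing bid is below $5198.7, both bids win at the same price — no difference.
If it is above $8402.5, both bids lose — no difference.
If it lies strictly between $5198.7 and $8402.5, bidding your value wins at a price below your value (positive payoff) while bidding $5198.7 loses (payoff 0).
So the deviation strictly hurts on the open interval ($5198.7, $8402.5).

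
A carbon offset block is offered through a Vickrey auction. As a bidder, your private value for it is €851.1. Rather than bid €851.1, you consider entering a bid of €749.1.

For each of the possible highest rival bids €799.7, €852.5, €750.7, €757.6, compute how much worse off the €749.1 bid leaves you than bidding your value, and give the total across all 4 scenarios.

€245.3

The deviation costs you only when the competing bid falls strictly between €749.1 and €851.1; elsewhere both bids give the same outcome.
€799.7: truthful payoff €51.4, deviation payoff €0 → loss €51.4.
€852.5: outcomes coincide → loss €0.
€750.7: truthful payoff €100.4, deviation payoff €0 → loss €100.4.
€757.6: truthful payoff €93.5, deviation payoff €0 → loss €93.5.
Total loss = €51.4 + €100.4 + €93.5 = €245.3.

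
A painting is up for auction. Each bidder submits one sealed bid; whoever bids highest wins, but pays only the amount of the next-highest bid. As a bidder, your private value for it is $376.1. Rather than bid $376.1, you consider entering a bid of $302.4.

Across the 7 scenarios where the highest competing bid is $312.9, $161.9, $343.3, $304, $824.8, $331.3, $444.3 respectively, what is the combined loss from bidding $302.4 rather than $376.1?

$212.9

The deviation costs you only when the competing bid falls strictly between $302.4 and $376.1; elsewhere both bids give the same outcome.
$312.9: truthful payoff $63.2, deviation payoff $0 → loss $63.2.
$161.9: outcomes coincide → loss $0.
$343.3: truthful payoff $32.8, deviation payoff $0 → loss $32.8.
$304: truthful payoff $72.1, deviation payoff $0 → loss $72.1.
$824.8: outcomes coincide → loss $0.
$331.3: truthful payoff $44.8, deviation payoff $0 → loss $44.8.
$444.3: outcomes coincide → loss $0.
Total loss = $63.2 + $32.8 + $72.1 + $44.8 = $212.9.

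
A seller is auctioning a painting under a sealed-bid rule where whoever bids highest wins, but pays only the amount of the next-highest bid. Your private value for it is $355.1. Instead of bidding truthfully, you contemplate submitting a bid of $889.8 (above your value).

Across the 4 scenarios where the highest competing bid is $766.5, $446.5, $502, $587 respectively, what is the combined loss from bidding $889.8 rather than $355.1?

$881.6

The deviation costs you only when the competing bid falls strictly between $355.1 and $889.8; elsewhere both bids give the same outcome.
$766.5: truthful payoff $0, deviation payoff −$411.4 → loss $411.4.
$446.5: truthful payoff $0, deviation payoff −$91.4 → loss $91.4.
$502: truthful payoff $0, deviation payoff −$146.9 → loss $146.9.
$587: truthful payoff $0, deviation payoff −$231.9 → loss $231.9.
Total loss = $411.4 + $91.4 + $146.9 + $231.9 = $881.6.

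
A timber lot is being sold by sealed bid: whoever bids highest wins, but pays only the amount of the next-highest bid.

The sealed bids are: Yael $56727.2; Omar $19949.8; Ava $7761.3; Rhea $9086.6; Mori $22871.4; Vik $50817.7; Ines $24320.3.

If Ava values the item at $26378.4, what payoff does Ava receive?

Highest bid: Yael at $56727.2, so Yael wins.
Second-highest bid: Vik at $50817.7 — that is the price the winner pays.
Ava did not win, so Ava pays nothing and receives nothing: payoff $0.

$0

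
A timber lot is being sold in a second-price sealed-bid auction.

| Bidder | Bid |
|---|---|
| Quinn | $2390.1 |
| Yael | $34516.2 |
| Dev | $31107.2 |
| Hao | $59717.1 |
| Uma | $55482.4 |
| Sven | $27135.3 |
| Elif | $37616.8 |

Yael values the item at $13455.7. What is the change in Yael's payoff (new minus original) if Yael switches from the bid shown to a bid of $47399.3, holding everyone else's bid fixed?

$0

The highest bid among the other bidders is $59717.1; Yael's bid doesn't change that.
Original bid $34516.2: Yael is not highest (top rival bid is $59717.1); payoff $0.
Alternative bid $47399.3: Yael is not highest (top rival bid is $59717.1); payoff $0.
Change in payoff = $0 − ($0) = $0.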